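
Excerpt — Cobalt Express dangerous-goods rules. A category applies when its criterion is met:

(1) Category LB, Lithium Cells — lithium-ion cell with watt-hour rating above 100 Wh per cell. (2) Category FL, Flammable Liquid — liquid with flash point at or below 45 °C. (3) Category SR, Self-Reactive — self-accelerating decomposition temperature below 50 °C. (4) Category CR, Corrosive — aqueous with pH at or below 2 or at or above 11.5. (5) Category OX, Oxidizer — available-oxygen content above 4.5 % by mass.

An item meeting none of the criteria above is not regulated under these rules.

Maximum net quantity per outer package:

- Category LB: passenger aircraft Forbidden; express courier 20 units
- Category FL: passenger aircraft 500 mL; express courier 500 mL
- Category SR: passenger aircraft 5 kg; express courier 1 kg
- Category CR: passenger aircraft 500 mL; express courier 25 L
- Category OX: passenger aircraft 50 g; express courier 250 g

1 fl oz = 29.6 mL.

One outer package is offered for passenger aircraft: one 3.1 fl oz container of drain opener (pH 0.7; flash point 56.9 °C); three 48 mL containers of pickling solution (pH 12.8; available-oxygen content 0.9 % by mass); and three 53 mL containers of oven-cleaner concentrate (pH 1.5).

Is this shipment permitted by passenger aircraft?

pH 0.7 meets the Category CR criterion (Corrosive), so the drain opener is Category CR.
The pickling solution has pH 12.8, which is ≥ 11.5, so it is Category CR (Corrosive).
With pH 1.5 (≤ 2), the oven-cleaner concentrate falls in Category CR.
Total Category CR: (one 3.1 fl oz container = 91.76 mL) + (three 48 mL containers = 144 mL) + (three 53 mL containers = 159 mL) = 394.76 mL.
394.76 mL ≤ 500 mL (passenger aircraft limit, Category CR) — within limit.

Yes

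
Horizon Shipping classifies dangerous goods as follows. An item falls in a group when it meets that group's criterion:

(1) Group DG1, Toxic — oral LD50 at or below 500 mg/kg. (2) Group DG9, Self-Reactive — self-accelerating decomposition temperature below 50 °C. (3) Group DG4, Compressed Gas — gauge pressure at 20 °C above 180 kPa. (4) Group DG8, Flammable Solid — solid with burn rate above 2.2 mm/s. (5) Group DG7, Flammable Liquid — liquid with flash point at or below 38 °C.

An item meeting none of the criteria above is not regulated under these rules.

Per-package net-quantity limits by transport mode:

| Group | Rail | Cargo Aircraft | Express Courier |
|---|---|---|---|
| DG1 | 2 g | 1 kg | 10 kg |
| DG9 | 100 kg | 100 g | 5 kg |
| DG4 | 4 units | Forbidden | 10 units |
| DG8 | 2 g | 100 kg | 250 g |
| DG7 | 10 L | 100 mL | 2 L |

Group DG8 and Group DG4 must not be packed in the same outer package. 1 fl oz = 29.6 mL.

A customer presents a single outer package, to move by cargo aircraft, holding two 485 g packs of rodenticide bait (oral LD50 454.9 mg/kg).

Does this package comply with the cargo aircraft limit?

The rodenticide bait has oral LD50 454.9 mg/kg, which is ≤ 500 mg/kg, so it is Group DG1 (Toxic).
Group DG1 quantity: two 485 g packs = 970 g.
970 g ≤ 1 kg (cargo aircraft limit, Group DG1) — within limit.

Yes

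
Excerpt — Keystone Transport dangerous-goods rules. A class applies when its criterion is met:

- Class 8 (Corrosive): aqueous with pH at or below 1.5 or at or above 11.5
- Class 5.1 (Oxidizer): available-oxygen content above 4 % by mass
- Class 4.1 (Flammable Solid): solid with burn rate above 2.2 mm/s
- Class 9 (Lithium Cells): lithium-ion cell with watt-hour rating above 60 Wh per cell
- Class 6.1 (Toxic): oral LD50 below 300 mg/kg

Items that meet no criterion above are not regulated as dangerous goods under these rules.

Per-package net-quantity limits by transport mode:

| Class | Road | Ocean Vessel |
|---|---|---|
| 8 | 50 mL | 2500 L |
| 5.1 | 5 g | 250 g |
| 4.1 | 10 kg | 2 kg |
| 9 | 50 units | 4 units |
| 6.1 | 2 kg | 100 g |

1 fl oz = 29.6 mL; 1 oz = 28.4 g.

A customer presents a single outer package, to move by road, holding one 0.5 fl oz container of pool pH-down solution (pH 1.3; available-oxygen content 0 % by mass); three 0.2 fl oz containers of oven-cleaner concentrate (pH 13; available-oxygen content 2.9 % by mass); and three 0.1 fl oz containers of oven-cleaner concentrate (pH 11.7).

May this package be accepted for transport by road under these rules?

Yes

The pool pH-down solution has pH 1.3, which is ≤ 1.5, so it is Class 8 (Corrosive).
pH 13 meets the Class 8 criterion (Corrosive), so the oven-cleaner concentrate is Class 8.
pH 11.7 meets the Class 8 criterion (Corrosive), so the oven-cleaner concentrate is Class 8.
Total Class 8: (one 0.5 fl oz container = 14.8 mL) + (three 0.2 fl oz containers = 17.76 mL) + (three 0.1 fl oz containers = 8.88 mL) = 41.44 mL.
41.44 mL is within the road limit of 50 mL for Class 8.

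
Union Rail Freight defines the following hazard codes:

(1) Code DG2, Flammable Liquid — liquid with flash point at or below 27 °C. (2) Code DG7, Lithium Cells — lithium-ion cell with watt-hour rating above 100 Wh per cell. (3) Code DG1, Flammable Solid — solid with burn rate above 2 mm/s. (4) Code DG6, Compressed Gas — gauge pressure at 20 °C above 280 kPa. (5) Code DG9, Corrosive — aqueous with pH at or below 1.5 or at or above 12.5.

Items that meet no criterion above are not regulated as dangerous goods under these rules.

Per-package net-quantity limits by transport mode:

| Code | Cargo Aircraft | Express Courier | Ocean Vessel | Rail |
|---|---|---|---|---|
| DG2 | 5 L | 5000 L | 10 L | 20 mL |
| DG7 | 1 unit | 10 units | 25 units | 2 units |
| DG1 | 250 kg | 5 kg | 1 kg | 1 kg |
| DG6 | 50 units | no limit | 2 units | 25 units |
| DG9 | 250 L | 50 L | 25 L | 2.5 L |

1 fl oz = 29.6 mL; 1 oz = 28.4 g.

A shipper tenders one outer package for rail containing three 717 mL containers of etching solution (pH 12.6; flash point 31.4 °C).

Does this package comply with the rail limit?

pH 12.6 meets the Code DG9 criterion (Corrosive), so the etching solution is Code DG9.
Code DG9 quantity: three 717 mL containers = 2.151 L.
2.151 L is within the rail limit of 2.5 L for Code DG9.

Yes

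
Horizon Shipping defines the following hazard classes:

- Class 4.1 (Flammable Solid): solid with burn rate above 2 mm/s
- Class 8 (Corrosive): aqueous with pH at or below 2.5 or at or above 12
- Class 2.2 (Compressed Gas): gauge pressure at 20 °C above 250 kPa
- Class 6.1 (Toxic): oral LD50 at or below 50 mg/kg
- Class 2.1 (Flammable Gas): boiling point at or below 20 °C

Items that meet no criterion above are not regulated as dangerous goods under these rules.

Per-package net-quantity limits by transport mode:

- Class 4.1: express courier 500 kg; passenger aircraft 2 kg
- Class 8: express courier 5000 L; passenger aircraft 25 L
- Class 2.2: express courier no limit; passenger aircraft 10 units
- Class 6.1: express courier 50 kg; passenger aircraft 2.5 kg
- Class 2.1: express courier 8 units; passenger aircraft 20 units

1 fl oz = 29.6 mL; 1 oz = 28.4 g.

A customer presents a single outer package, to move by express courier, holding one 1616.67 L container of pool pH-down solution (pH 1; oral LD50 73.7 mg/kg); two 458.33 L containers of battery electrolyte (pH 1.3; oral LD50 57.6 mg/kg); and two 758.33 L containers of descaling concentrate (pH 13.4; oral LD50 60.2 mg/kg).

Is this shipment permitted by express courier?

Yes

The pool pH-down solution has pH 1, which is ≤ 2.5, so it is Class 8 (Corrosive).
pH 1.3 meets the Class 8 criterion (Corrosive), so the battery electrolyte is Class 8.
The descaling concentrate has pH 13.4, which is ≥ 12, so it is Class 8 (Corrosive).
Class 8 net quantity: 1616.67 L + (two 458.33 L containers = 916.66 L) + (two 758.33 L containers = 1516.66 L) = 4049.99 L.
That is within the Class 8 express courier limit of 5000 L.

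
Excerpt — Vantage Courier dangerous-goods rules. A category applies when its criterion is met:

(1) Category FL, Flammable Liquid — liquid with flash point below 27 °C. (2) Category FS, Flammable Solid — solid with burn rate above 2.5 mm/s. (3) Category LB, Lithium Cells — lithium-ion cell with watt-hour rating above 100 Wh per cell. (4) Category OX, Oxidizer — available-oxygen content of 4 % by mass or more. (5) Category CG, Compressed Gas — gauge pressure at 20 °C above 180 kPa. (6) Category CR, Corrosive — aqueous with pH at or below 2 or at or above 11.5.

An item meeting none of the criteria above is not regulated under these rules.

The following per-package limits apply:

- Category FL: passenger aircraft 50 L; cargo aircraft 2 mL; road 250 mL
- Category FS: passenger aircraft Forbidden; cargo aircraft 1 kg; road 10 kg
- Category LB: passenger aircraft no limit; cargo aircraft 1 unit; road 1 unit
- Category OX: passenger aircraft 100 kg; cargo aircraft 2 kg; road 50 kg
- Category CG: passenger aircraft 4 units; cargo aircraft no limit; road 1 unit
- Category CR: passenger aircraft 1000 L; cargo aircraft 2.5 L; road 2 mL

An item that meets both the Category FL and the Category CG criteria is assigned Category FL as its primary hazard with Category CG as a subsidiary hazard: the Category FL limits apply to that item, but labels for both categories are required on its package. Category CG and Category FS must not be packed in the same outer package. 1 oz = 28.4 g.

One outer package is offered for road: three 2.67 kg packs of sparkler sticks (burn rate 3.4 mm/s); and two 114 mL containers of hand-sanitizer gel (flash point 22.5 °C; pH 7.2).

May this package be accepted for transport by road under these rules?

Yes

The sparkler sticks have burn rate 3.4 mm/s, which is > 2.5 mm/s, so they are Category FS (Flammable Solid).
Flash point 22.5 °C meets the Category FL criterion (Flammable Liquid), so the hand-sanitizer gel is Category FL.
Category FS quantity: three 2.67 kg packs = 8.01 kg.
That is within the Category FS road limit of 10 kg.
Category FL quantity: two 114 mL containers = 228 mL.
That is within the Category FL road limit of 250 mL.
The segregation rule (Category CG with Category FS) does not apply to Category FS with Category FL.
Every hazard category is within its road limit and no segregation rule is violated.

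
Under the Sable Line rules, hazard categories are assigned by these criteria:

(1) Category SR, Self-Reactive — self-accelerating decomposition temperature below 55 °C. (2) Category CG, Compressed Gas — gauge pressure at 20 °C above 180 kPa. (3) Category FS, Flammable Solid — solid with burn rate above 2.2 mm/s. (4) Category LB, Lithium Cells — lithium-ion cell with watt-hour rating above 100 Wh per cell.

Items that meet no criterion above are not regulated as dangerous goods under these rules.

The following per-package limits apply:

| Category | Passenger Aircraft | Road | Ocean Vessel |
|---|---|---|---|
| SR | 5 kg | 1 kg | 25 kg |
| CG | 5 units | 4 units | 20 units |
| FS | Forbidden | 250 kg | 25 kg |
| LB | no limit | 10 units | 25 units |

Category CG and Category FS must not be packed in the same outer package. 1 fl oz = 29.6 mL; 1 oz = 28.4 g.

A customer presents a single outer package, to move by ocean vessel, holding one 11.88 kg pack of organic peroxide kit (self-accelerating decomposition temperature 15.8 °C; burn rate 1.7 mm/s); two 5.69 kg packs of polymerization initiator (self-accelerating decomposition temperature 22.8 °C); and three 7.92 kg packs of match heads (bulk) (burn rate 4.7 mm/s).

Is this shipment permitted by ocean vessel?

The organic peroxide kit has self-accelerating decomposition temperature 15.8 °C, which is < 55 °C, so it is Category SR (Self-Reactive).
The polymerization initiator has self-accelerating decomposition temperature 22.8 °C, which is < 55 °C, so it is Category SR (Self-Reactive).
Match heads (bulk): burn rate 4.7 mm/s > 2.2 mm/s → Category FS (Flammable Solid).
Category FS quantity: three 7.92 kg packs = 23.76 kg.
That is within the Category FS ocean vessel limit of 25 kg.
Category SR net quantity: 11.88 kg + (two 5.69 kg packs = 11.38 kg) = 23.26 kg.
23.26 kg ≤ 25 kg (ocean vessel limit, Category SR) — within limit.
The segregation rule (Category CG with Category FS) does not apply to Category FS with Category SR.
Every hazard category is within its ocean vessel limit and no segregation rule is violated.

Yes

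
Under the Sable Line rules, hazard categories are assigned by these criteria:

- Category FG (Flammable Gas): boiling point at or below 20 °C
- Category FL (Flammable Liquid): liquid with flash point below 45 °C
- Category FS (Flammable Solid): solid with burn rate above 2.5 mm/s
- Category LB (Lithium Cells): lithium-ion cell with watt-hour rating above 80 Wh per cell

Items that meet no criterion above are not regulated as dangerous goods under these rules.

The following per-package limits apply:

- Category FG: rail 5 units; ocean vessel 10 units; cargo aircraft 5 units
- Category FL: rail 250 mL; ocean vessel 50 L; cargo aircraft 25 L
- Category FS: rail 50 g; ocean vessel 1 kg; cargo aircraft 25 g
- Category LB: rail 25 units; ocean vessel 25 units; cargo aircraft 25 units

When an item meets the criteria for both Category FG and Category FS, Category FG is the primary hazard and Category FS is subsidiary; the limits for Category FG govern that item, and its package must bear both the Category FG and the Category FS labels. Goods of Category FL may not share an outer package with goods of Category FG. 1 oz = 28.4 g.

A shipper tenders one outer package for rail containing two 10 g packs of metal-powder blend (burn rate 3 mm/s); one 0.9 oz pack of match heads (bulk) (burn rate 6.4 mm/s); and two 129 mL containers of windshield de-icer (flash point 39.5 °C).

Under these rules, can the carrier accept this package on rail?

The metal-powder blend has burn rate 3 mm/s, which is > 2.5 mm/s, so it is Category FS (Flammable Solid).
With burn rate 6.4 mm/s (> 2.5 mm/s), the match heads (bulk) fall in Category FS.
Flash point 39.5 °C meets the Category FL criterion (Flammable Liquid), so the windshield de-icer is Category FL.
Category FL quantity: two 129 mL containers = 258 mL.
That exceeds the Category FL rail limit of 250 mL.
Category FS net quantity: (two 10 g packs = 20 g) + (one 0.9 oz pack = 25.56 g) = 45.56 g.
45.56 g ≤ 50 g (rail limit, Category FS) — within limit.
The segregation rule (Category FL with Category FG) does not apply to Category FL with Category FS.

No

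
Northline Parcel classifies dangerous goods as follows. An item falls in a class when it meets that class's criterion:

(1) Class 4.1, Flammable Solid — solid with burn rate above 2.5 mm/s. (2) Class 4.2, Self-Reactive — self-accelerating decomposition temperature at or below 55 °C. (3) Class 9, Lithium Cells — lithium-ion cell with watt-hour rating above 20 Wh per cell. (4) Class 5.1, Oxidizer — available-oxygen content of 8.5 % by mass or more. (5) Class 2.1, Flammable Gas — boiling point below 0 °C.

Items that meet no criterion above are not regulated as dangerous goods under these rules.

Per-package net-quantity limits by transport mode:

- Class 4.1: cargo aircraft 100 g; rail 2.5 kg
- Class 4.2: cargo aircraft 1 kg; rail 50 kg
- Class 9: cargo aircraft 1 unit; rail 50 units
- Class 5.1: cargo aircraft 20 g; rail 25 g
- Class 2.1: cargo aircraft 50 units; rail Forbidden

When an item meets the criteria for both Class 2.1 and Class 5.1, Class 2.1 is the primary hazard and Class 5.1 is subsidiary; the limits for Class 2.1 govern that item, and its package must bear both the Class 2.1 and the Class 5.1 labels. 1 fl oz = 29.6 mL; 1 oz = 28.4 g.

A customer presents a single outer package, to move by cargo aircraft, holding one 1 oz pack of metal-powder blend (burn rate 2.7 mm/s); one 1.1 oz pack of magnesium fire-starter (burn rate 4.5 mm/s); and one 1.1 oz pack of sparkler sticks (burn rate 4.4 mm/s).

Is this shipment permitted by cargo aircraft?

The metal-powder blend has burn rate 2.7 mm/s, which is > 2.5 mm/s, so it is Class 4.1 (Flammable Solid).
Burn rate 4.5 mm/s meets the Class 4.1 criterion (Flammable Solid), so the magnesium fire-starter is Class 4.1.
Burn rate 4.4 mm/s meets the Class 4.1 criterion (Flammable Solid), so the sparkler sticks are Class 4.1.
Class 4.1 net quantity: (one 1 oz pack = 28.4 g) + (one 1.1 oz pack = 31.24 g) + (one 1.1 oz pack = 31.24 g) = 90.88 g.
90.88 g is within the cargo aircraft limit of 100 g for Class 4.1.

Yes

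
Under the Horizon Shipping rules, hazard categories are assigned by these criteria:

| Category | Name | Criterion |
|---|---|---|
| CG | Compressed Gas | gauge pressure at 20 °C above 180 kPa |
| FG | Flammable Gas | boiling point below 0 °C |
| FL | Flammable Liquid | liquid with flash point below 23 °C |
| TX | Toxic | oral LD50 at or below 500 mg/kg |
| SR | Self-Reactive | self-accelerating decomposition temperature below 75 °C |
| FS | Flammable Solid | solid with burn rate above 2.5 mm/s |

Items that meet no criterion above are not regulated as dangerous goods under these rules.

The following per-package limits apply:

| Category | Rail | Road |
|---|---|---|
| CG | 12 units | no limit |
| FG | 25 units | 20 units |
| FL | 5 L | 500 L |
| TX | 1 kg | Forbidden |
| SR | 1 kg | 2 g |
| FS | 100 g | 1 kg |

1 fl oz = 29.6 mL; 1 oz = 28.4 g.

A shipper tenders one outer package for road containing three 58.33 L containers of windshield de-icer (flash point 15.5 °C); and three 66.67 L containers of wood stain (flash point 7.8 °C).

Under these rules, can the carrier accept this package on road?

Yes

Flash point 15.5 °C meets the Category FL criterion (Flammable Liquid), so the windshield de-icer is Category FL.
With flash point 7.8 °C (< 23 °C), the wood stain falls in Category FL.
Category FL net quantity: (three 58.33 L containers = 174.99 L) + (three 66.67 L containers = 200.01 L) = 375 L.
That is within the Category FL road limit of 500 L.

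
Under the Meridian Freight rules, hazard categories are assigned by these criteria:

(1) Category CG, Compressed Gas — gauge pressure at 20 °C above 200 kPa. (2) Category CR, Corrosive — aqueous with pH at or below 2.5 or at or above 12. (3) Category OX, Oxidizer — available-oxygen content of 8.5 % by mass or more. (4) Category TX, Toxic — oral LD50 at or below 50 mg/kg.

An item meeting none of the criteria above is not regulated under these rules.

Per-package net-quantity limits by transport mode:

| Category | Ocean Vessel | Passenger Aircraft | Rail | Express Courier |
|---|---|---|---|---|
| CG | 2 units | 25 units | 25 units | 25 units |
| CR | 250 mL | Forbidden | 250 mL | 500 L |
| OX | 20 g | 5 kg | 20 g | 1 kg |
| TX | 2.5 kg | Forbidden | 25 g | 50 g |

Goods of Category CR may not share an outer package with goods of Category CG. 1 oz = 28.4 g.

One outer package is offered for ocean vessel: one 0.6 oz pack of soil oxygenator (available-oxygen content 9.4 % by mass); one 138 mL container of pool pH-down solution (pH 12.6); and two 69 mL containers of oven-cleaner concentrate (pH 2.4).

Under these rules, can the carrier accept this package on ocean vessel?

Soil oxygenator: available-oxygen content 9.4 % by mass ≥ 8.5 % by mass → Category OX (Oxidizer).
Pool pH-down solution: pH 12.6 ≥ 12 → Category CR (Corrosive).
pH 2.4 meets the Category CR criterion (Corrosive), so the oven-cleaner concentrate is Category CR.
Category CR net quantity: 138 mL + (two 69 mL containers = 138 mL) = 276 mL.
276 mL exceeds the ocean vessel limit of 250 mL for Category CR.
Category OX quantity: one 0.6 oz pack = 17.04 g.
17.04 g ≤ 20 g (ocean vessel limit, Category OX) — within limit.
The segregation rule (Category CR with Category CG) does not apply to Category CR with Category OX.

No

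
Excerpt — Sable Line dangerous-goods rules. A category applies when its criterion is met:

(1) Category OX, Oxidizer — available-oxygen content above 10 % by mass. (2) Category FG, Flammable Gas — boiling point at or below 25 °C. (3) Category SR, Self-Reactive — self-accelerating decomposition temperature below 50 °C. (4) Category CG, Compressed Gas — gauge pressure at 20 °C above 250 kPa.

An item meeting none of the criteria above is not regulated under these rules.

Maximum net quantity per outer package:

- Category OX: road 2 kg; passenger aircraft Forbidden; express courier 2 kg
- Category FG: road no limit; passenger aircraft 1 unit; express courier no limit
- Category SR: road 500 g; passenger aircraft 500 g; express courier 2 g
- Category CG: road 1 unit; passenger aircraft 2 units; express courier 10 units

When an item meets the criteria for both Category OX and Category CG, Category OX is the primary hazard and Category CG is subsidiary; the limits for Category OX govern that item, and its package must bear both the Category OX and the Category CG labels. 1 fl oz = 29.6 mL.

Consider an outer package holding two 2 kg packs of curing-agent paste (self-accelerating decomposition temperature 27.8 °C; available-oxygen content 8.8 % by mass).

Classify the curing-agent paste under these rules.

Self-accelerating decomposition temperature 27.8 °C meets the Category SR criterion (Self-Reactive), so the curing-agent paste is Category SR.

Category SR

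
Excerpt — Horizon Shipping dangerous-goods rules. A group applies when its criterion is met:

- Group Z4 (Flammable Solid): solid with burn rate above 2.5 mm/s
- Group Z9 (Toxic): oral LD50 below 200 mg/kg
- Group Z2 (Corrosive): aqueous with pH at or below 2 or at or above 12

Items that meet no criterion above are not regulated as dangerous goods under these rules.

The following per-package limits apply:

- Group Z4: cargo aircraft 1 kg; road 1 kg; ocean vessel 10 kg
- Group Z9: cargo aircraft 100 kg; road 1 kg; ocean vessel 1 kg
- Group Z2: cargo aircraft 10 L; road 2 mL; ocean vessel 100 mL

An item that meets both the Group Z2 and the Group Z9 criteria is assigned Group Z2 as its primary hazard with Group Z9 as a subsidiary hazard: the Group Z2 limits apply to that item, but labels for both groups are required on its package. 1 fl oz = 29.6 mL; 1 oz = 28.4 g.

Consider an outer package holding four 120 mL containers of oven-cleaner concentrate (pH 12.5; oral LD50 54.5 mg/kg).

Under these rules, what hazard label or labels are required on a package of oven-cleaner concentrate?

The oven-cleaner concentrate has pH 12.5, which is ≥ 12, so it is Group Z2 (Corrosive).
The oven-cleaner concentrate has oral LD50 54.5 mg/kg, which is < 200 mg/kg, so it is Group Z9 (Toxic).
By the precedence rule Group Z2 is primary and Group Z9 is subsidiary, and that rule requires both labels on the package.

Group Z2 and Z9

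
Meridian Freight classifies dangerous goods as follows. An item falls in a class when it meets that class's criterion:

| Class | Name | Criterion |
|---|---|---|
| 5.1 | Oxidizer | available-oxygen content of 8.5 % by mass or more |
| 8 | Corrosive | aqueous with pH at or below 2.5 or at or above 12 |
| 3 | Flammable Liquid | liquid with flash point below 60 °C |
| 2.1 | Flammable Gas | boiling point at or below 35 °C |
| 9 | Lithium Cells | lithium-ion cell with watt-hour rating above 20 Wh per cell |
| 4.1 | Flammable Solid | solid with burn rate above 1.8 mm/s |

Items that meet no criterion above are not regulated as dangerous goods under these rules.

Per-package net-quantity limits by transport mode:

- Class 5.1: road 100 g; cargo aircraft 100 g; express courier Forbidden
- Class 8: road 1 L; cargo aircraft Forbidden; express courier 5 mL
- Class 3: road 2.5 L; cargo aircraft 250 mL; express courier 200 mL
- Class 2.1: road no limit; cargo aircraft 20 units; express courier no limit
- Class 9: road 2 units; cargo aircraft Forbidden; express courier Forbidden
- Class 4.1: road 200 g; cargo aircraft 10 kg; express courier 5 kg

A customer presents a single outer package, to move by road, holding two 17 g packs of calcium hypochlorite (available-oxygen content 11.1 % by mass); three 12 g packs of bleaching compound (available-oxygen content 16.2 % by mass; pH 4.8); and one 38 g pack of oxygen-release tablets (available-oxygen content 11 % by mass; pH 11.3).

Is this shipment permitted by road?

No

The calcium hypochlorite has available-oxygen content 11.1 % by mass, which is ≥ 8.5 % by mass, so it is Class 5.1 (Oxidizer).
The bleaching compound has available-oxygen content 16.2 % by mass, which is ≥ 8.5 % by mass, so it is Class 5.1 (Oxidizer).
Available-oxygen content 11 % by mass meets the Class 5.1 criterion (Oxidizer), so the oxygen-release tablets are Class 5.1.
Class 5.1 net quantity: (two 17 g packs = 34 g) + (three 12 g packs = 36 g) + 38 g = 108 g.
That exceeds the Class 5.1 road limit of 100 g.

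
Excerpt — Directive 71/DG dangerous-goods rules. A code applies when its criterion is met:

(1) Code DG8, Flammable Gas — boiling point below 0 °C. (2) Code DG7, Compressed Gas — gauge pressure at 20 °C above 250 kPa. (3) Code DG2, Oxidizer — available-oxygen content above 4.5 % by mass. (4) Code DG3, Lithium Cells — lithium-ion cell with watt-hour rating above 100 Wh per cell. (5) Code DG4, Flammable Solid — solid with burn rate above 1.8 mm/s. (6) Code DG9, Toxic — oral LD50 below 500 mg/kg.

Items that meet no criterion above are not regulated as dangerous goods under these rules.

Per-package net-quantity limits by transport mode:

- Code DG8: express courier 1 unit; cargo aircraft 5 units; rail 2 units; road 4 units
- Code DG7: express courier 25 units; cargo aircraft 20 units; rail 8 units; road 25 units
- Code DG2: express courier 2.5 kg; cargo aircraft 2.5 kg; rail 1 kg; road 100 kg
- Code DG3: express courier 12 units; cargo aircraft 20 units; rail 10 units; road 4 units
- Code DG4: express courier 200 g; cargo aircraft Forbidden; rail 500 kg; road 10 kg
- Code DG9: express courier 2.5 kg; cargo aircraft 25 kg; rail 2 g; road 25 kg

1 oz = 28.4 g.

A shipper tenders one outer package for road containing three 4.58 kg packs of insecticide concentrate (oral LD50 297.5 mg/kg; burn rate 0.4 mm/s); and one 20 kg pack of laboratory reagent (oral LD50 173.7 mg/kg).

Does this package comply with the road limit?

Insecticide concentrate: oral LD50 297.5 mg/kg < 500 mg/kg → Code DG9 (Toxic).
Oral LD50 173.7 mg/kg meets the Code DG9 criterion (Toxic), so the laboratory reagent is Code DG9.
Code DG9 net quantity: (three 4.58 kg packs = 13.74 kg) + 20 kg = 33.74 kg.
33.74 kg exceeds the road limit of 25 kg for Code DG9.

No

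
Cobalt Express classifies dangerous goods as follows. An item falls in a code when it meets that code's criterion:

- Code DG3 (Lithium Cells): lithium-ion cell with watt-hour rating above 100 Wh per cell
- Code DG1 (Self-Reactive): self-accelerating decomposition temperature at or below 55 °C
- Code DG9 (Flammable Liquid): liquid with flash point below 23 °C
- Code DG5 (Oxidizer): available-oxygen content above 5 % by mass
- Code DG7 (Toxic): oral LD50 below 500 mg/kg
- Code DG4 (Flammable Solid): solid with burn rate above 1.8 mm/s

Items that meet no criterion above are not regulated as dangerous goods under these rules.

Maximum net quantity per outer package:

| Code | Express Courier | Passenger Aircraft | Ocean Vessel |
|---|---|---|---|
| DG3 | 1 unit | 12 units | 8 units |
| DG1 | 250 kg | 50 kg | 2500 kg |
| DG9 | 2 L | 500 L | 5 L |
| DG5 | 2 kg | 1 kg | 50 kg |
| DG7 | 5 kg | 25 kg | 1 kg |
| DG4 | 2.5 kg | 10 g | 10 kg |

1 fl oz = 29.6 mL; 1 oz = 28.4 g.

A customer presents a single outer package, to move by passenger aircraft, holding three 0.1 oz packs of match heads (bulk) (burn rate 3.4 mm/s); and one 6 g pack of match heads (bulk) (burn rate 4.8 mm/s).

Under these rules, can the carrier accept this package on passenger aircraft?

No

The match heads (bulk) have burn rate 3.4 mm/s, which is > 1.8 mm/s, so they are Code DG4 (Flammable Solid).
Burn rate 4.8 mm/s meets the Code DG4 criterion (Flammable Solid), so the match heads (bulk) are Code DG4.
Code DG4 net quantity: (three 0.1 oz packs = 8.52 g) + 6 g = 14.52 g.
14.52 g > 10 g (passenger aircraft limit, Code DG4) — over the limit.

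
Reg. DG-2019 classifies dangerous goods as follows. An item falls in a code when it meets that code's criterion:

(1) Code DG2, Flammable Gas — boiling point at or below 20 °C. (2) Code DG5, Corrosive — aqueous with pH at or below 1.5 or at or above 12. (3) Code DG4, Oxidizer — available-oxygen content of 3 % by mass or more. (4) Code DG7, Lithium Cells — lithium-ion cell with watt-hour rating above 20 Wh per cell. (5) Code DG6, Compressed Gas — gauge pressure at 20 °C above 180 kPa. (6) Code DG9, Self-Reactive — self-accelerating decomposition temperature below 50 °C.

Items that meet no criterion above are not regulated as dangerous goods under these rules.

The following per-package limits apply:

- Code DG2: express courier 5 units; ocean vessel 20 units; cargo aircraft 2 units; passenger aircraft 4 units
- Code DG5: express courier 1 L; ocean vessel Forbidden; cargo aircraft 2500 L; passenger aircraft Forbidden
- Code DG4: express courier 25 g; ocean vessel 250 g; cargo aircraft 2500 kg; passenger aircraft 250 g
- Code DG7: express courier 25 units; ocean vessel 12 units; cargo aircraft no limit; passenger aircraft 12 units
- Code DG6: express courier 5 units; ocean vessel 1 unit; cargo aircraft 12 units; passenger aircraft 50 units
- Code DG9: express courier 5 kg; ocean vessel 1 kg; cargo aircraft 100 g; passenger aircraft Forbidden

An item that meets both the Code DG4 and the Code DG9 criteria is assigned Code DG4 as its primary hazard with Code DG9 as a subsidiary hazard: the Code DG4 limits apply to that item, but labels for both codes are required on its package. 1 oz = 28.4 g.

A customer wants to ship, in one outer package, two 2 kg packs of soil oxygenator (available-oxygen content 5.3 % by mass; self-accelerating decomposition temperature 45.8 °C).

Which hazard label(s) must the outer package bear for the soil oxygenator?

Code DG4 and DG9

Soil oxygenator: available-oxygen content 5.3 % by mass ≥ 3 % by mass → Code DG4 (Oxidizer).
Self-accelerating decomposition temperature 45.8 °C meets the Code DG9 criterion (Self-Reactive), so the soil oxygenator is Code DG9.
By the precedence rule Code DG4 is primary and Code DG9 is subsidiary, and that rule requires both labels on the package.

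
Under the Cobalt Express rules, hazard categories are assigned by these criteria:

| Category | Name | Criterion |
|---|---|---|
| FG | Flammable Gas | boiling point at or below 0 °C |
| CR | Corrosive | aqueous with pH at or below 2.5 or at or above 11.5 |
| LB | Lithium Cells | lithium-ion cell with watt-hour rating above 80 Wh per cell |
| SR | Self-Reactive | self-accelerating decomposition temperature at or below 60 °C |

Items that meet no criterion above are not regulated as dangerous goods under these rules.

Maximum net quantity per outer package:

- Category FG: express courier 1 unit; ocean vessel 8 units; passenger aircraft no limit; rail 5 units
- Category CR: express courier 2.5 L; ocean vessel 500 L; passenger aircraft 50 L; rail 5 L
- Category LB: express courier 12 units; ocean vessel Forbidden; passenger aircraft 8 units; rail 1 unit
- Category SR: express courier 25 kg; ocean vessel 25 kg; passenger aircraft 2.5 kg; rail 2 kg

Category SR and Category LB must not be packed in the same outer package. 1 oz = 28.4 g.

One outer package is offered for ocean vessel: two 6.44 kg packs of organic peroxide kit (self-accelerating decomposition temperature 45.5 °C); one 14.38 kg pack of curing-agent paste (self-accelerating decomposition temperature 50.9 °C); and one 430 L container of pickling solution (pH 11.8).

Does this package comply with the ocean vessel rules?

Self-accelerating decomposition temperature 45.5 °C meets the Category SR criterion (Self-Reactive), so the organic peroxide kit is Category SR.
Self-accelerating decomposition temperature 50.9 °C meets the Category SR criterion (Self-Reactive), so the curing-agent paste is Category SR.
The pickling solution has pH 11.8, which is ≥ 11.5, so it is Category CR (Corrosive).
Category CR quantity: 430 L.
430 L ≤ 500 L (ocean vessel limit, Category CR) — within limit.
Category SR net quantity: (two 6.44 kg packs = 12.88 kg) + 14.38 kg = 27.26 kg.
That exceeds the Category SR ocean vessel limit of 25 kg.
The segregation rule (Category SR with Category LB) does not apply to Category CR with Category SR.

No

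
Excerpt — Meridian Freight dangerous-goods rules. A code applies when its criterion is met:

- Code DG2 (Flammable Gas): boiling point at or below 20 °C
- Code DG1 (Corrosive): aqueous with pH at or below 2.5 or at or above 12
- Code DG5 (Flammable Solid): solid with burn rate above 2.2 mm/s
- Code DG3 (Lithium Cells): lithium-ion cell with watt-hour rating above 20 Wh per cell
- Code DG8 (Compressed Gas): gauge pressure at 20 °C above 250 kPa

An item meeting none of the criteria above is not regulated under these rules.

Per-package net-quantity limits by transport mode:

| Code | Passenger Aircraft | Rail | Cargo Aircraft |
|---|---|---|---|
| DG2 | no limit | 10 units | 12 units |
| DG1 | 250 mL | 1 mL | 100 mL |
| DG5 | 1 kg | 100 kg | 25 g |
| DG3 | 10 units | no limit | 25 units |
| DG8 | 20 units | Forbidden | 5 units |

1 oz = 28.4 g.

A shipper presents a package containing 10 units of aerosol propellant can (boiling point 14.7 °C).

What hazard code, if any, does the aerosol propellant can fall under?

Boiling point 14.7 °C meets the Code DG2 criterion (Flammable Gas), so the aerosol propellant can is Code DG2.

Code DG2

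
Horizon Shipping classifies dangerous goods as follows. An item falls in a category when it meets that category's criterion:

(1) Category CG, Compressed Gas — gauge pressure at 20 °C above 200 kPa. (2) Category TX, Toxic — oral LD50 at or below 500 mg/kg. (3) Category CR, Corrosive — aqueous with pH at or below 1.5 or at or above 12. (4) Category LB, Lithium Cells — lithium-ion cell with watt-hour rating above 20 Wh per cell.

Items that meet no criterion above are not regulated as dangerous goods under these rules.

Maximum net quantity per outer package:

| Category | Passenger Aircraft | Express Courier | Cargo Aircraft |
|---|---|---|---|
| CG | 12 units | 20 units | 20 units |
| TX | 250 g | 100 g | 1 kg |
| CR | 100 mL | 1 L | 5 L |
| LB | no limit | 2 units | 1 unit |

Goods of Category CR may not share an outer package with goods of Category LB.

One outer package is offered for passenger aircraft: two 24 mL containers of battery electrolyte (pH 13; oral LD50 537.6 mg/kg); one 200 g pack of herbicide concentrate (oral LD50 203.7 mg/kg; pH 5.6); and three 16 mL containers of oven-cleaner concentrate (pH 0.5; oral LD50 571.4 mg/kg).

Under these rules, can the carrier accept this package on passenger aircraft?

The battery electrolyte has pH 13, which is ≥ 12, so it is Category CR (Corrosive).
Oral LD50 203.7 mg/kg meets the Category TX criterion (Toxic), so the herbicide concentrate is Category TX.
With pH 0.5 (≤ 1.5), the oven-cleaner concentrate falls in Category CR.
Category CR net quantity: (two 24 mL containers = 48 mL) + (three 16 mL containers = 48 mL) = 96 mL.
96 mL ≤ 100 mL (passenger aircraft limit, Category CR) — within limit.
Category TX quantity: 200 g.
200 g ≤ 250 g (passenger aircraft limit, Category TX) — within limit.
The segregation rule (Category CR with Category LB) does not apply to Category CR with Category TX.
Every hazard category is within its passenger aircraft limit and no segregation rule is violated.

Yes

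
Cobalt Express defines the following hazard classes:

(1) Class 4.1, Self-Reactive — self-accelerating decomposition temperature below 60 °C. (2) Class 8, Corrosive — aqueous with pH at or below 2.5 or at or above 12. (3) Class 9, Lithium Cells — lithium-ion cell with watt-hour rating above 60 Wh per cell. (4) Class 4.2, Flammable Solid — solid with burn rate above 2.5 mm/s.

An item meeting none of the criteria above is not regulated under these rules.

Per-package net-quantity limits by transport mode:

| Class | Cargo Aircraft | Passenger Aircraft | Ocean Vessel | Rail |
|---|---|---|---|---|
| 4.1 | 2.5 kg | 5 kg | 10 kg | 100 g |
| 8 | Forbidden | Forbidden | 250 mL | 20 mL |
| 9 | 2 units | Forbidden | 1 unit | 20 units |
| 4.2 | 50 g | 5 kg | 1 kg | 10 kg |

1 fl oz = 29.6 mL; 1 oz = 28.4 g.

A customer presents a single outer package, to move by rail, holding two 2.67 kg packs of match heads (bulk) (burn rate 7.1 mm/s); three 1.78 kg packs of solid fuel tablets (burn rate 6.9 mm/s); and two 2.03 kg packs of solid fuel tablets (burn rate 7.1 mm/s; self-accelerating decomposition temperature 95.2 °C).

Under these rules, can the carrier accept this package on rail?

The match heads (bulk) have burn rate 7.1 mm/s, which is > 2.5 mm/s, so they are Class 4.2 (Flammable Solid).
The solid fuel tablets have burn rate 6.9 mm/s, which is > 2.5 mm/s, so they are Class 4.2 (Flammable Solid).
The solid fuel tablets have burn rate 7.1 mm/s, which is > 2.5 mm/s, so they are Class 4.2 (Flammable Solid).
Total Class 4.2: (two 2.67 kg packs = 5.34 kg) + (three 1.78 kg packs = 5.34 kg) + (two 2.03 kg packs = 4.06 kg) = 14.74 kg.
14.74 kg > 10 kg (rail limit, Class 4.2) — over the limit.

No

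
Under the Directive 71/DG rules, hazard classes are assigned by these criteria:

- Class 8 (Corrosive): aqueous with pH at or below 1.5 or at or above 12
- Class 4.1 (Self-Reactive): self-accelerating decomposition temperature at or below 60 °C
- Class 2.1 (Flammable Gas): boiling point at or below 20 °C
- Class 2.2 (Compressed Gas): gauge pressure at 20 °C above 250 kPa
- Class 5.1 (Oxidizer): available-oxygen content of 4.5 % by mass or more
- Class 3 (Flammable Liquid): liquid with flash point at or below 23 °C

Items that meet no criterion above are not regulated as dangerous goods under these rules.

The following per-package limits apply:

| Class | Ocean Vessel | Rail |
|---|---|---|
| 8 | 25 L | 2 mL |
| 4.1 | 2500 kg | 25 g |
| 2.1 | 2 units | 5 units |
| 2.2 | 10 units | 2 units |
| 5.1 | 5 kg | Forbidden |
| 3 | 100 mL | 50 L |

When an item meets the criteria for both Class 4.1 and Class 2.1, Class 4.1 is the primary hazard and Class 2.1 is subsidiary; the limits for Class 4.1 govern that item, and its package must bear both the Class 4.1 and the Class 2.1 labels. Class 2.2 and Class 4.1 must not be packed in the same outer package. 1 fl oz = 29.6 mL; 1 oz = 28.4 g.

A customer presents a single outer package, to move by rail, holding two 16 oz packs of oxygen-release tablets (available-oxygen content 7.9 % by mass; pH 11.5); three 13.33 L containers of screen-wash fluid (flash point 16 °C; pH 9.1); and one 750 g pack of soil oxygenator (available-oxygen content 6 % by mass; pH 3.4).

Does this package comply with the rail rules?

Oxygen-release tablets: available-oxygen content 7.9 % by mass ≥ 4.5 % by mass → Class 5.1 (Oxidizer).
Flash point 16 °C meets the Class 3 criterion (Flammable Liquid), so the screen-wash fluid is Class 3.
The soil oxygenator has available-oxygen content 6 % by mass, which is ≥ 4.5 % by mass, so it is Class 5.1 (Oxidizer).
Class 5.1 net quantity: (two 16 oz packs = 908.8 g) + 750 g = 1658.8 g.
By rail, Class 5.1 is Forbidden regardless of quantity.
Class 3 quantity: three 13.33 L containers = 39.99 L.
39.99 L is within the rail limit of 50 L for Class 3.
The segregation rule (Class 2.2 with Class 4.1) does not apply to Class 5.1 with Class 3.

No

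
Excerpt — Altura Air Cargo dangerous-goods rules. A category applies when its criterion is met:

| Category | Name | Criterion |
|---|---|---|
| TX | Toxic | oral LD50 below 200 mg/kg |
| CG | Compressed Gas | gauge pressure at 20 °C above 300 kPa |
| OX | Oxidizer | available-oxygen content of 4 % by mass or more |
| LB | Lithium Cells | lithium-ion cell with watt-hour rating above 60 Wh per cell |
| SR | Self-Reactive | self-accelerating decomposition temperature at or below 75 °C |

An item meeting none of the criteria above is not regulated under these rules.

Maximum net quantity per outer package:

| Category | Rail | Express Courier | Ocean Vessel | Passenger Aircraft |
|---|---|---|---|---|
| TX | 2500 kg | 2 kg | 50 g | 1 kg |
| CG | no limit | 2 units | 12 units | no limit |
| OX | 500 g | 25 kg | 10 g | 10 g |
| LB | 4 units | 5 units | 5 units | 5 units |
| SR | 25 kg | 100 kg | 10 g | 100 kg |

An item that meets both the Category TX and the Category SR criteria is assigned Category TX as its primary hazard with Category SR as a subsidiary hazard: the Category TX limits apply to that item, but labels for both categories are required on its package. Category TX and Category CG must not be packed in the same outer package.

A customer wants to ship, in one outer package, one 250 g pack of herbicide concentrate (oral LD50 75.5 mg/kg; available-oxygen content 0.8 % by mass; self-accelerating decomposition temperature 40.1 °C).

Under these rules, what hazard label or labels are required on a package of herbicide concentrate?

Category SR and TX

The herbicide concentrate has oral LD50 75.5 mg/kg, which is < 200 mg/kg, so it is Category TX (Toxic).
Herbicide concentrate: self-accelerating decomposition temperature 40.1 °C ≤ 75 °C → Category SR (Self-Reactive).
By the precedence rule Category TX is primary and Category SR is subsidiary, and that rule requires both labels on the package.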